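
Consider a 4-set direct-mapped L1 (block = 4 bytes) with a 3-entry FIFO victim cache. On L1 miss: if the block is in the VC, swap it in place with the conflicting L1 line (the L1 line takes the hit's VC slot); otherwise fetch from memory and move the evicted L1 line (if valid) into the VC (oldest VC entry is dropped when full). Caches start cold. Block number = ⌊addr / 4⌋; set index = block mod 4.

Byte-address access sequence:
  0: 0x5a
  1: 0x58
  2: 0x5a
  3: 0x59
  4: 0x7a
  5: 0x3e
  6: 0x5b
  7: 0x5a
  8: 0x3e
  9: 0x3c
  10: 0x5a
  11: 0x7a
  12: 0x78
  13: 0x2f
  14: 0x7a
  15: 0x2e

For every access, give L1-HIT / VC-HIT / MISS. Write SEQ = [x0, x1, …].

0: 0x5a (blk 22, set 2) → MISS  vc=[]
1: 0x58 (blk 22, set 2) → L1-HIT  vc=[]
2: 0x5a (blk 22, set 2) → L1-HIT  vc=[]
3: 0x59 (blk 22, set 2) → L1-HIT  vc=[]
4: 0x7a (blk 30, set 2) → MISS  vc=[22]
5: 0x3e (blk 15, set 3) → MISS  vc=[22]
6: 0x5b (blk 22, set 2) → VC-HIT  vc=[30]
7: 0x5a (blk 22, set 2) → L1-HIT  vc=[30]
8: 0x3e (blk 15, set 3) → L1-HIT  vc=[30]
9: 0x3c (blk 15, set 3) → L1-HIT  vc=[30]
10: 0x5a (blk 22, set 2) → L1-HIT  vc=[30]
11: 0x7a (blk 30, set 2) → VC-HIT  vc=[22]
12: 0x78 (blk 30, set 2) → L1-HIT  vc=[22]
13: 0x2f (blk 11, set 3) → MISS  vc=[22, 15]
14: 0x7a (blk 30, set 2) → L1-HIT  vc=[22, 15]
15: 0x2e (blk 11, set 3) → L1-HIT  vc=[22, 15]

SEQ = [MISS, L1-HIT, L1-HIT, L1-HIT, MISS, MISS, VC-HIT, L1-HIT, L1-HIT, L1-HIT, L1-HIT, VC-HIT, L1-HIT, MISS, L1-HIT, L1-HIT]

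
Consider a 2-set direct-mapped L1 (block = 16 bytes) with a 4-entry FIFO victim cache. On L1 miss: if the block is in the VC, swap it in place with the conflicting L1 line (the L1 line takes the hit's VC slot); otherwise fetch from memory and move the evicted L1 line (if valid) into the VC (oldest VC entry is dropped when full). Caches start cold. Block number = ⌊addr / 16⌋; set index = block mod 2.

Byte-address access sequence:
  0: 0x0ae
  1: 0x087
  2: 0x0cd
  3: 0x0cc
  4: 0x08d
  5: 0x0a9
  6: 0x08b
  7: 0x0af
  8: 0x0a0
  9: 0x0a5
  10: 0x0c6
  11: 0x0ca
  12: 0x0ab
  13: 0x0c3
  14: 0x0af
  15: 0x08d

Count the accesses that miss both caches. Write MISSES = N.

MISSES = 3

0: 0xae (blk 10, set 0) → MISS  vc=[]
1: 0x87 (blk 8, set 0) → MISS  vc=[10]
2: 0xcd (blk 12, set 0) → MISS  vc=[10, 8]
3: 0xcc (blk 12, set 0) → L1-HIT  vc=[10, 8]
4: 0x8d (blk 8, set 0) → VC-HIT  vc=[10, 12]
5: 0xa9 (blk 10, set 0) → VC-HIT  vc=[8, 12]
6: 0x8b (blk 8, set 0) → VC-HIT  vc=[10, 12]
7: 0xaf (blk 10, set 0) → VC-HIT  vc=[8, 12]
8: 0xa0 (blk 10, set 0) → L1-HIT  vc=[8, 12]
9: 0xa5 (blk 10, set 0) → L1-HIT  vc=[8, 12]
10: 0xc6 (blk 12, set 0) → VC-HIT  vc=[8, 10]
11: 0xca (blk 12, set 0) → L1-HIT  vc=[8, 10]
12: 0xab (blk 10, set 0) → VC-HIT  vc=[8, 12]
13: 0xc3 (blk 12, set 0) → VC-HIT  vc=[8, 10]
14: 0xaf (blk 10, set 0) → VC-HIT  vc=[8, 12]
15: 0x8d (blk 8, set 0) → VC-HIT  vc=[10, 12]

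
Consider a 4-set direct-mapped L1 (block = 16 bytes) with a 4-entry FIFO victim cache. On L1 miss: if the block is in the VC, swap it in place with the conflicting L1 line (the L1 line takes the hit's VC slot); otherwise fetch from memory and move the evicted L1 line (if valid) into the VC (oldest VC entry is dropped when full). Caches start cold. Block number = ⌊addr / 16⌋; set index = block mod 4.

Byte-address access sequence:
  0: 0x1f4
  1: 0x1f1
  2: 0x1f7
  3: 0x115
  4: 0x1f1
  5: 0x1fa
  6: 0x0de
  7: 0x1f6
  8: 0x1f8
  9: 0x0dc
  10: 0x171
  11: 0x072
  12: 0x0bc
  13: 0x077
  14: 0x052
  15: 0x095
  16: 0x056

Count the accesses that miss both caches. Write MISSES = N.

  [0] addr=0x1f4 blk=31 s=3: MISS | VC []
  [1] addr=0x1f1 blk=31 s=3: L1-HIT | VC []
  [2] addr=0x1f7 blk=31 s=3: L1-HIT | VC []
  [3] addr=0x115 blk=17 s=1: MISS | VC []
  [4] addr=0x1f1 blk=31 s=3: L1-HIT | VC []
  [5] addr=0x1fa blk=31 s=3: L1-HIT | VC []
  [6] addr=0xde blk=13 s=1: MISS | VC [17]
  [7] addr=0x1f6 blk=31 s=3: L1-HIT | VC [17]
  [8] addr=0x1f8 blk=31 s=3: L1-HIT | VC [17]
  [9] addr=0xdc blk=13 s=1: L1-HIT | VC [17]
  [10] addr=0x171 blk=23 s=3: MISS | VC [17, 31]
  [11] addr=0x72 blk=7 s=3: MISS | VC [17, 31, 23]
  [12] addr=0xbc blk=11 s=3: MISS | VC [17, 31, 23, 7]
  [13] addr=0x77 blk=7 s=3: VC-HIT | VC [17, 31, 23, 11]
  [14] addr=0x52 blk=5 s=1: MISS | VC [31, 23, 11, 13]
  [15] addr=0x95 blk=9 s=1: MISS | VC [23, 11, 13, 5]
  [16] addr=0x56 blk=5 s=1: VC-HIT | VC [23, 11, 13, 9]

MISSES = 8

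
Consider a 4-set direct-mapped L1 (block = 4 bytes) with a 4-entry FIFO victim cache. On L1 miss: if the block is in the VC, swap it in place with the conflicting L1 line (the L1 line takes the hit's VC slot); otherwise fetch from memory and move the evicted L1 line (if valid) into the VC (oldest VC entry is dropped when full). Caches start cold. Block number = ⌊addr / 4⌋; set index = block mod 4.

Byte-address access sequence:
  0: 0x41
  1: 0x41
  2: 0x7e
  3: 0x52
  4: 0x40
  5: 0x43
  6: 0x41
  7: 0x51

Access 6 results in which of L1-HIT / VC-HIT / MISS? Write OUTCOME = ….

  [0] addr=0x41 blk=16 s=0: MISS | VC []
  [1] addr=0x41 blk=16 s=0: L1-HIT | VC []
  [2] addr=0x7e blk=31 s=3: MISS | VC []
  [3] addr=0x52 blk=20 s=0: MISS | VC [16]
  [4] addr=0x40 blk=16 s=0: VC-HIT | VC [20]
  [5] addr=0x43 blk=16 s=0: L1-HIT | VC [20]
  [6] addr=0x41 blk=16 s=0: L1-HIT | VC [20]
  [7] addr=0x51 blk=20 s=0: VC-HIT | VC [16]

OUTCOME = L1-HIT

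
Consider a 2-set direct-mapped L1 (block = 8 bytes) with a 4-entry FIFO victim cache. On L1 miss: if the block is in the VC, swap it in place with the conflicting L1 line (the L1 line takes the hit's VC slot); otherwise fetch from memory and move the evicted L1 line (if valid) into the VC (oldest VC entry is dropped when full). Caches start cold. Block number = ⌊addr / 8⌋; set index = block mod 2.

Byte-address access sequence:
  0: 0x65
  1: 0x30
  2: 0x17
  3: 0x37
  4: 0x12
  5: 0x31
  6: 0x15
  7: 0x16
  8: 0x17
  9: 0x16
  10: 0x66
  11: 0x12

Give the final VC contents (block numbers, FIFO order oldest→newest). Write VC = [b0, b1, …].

0: 0x65 (blk 12, set 0) → MISS  vc=[]
1: 0x30 (blk 6, set 0) → MISS  vc=[12]
2: 0x17 (blk 2, set 0) → MISS  vc=[12, 6]
3: 0x37 (blk 6, set 0) → VC-HIT  vc=[12, 2]
4: 0x12 (blk 2, set 0) → VC-HIT  vc=[12, 6]
5: 0x31 (blk 6, set 0) → VC-HIT  vc=[12, 2]
6: 0x15 (blk 2, set 0) → VC-HIT  vc=[12, 6]
7: 0x16 (blk 2, set 0) → L1-HIT  vc=[12, 6]
8: 0x17 (blk 2, set 0) → L1-HIT  vc=[12, 6]
9: 0x16 (blk 2, set 0) → L1-HIT  vc=[12, 6]
10: 0x66 (blk 12, set 0) → VC-HIT  vc=[2, 6]
11: 0x12 (blk 2, set 0) → VC-HIT  vc=[12, 6]

VC = [12, 6]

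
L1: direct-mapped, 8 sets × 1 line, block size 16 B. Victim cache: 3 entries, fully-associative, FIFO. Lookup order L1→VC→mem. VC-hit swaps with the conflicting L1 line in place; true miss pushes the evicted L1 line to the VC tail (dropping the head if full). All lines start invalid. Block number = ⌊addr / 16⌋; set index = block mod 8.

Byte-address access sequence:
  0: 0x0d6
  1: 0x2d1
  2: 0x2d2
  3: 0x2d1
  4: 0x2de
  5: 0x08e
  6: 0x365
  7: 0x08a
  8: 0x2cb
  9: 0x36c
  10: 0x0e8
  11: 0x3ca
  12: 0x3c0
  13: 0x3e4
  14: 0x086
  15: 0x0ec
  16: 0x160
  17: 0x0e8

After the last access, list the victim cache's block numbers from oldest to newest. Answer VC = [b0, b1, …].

VC = [44, 62, 22]

#0 0xd6→b13/s5 MISS; vc=[]
#1 0x2d1→b45/s5 MISS; vc=[13]
#2 0x2d2→b45/s5 L1-HIT; vc=[13]
#3 0x2d1→b45/s5 L1-HIT; vc=[13]
#4 0x2de→b45/s5 L1-HIT; vc=[13]
#5 0x8e→b8/s0 MISS; vc=[13]
#6 0x365→b54/s6 MISS; vc=[13]
#7 0x8a→b8/s0 L1-HIT; vc=[13]
#8 0x2cb→b44/s4 MISS; vc=[13]
#9 0x36c→b54/s6 L1-HIT; vc=[13]
#10 0xe8→b14/s6 MISS; vc=[13,54]
#11 0x3ca→b60/s4 MISS; vc=[13,54,44]
#12 0x3c0→b60/s4 L1-HIT; vc=[13,54,44]
#13 0x3e4→b62/s6 MISS; vc=[54,44,14]
#14 0x86→b8/s0 L1-HIT; vc=[54,44,14]
#15 0xec→b14/s6 VC-HIT; vc=[54,44,62]
#16 0x160→b22/s6 MISS; vc=[44,62,14]
#17 0xe8→b14/s6 VC-HIT; vc=[44,62,22]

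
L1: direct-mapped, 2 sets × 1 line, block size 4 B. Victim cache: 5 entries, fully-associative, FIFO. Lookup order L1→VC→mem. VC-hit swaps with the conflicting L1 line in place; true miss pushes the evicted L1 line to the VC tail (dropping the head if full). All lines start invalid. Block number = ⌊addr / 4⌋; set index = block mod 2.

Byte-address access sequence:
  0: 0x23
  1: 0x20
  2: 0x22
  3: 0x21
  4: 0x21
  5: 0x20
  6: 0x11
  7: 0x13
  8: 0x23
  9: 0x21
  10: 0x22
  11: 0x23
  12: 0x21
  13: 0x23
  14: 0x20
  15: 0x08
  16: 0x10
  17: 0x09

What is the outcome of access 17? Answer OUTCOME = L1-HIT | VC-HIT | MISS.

#0 0x23→b8/s0 MISS; vc=[]
#1 0x20→b8/s0 L1-HIT; vc=[]
#2 0x22→b8/s0 L1-HIT; vc=[]
#3 0x21→b8/s0 L1-HIT; vc=[]
#4 0x21→b8/s0 L1-HIT; vc=[]
#5 0x20→b8/s0 L1-HIT; vc=[]
#6 0x11→b4/s0 MISS; vc=[8]
#7 0x13→b4/s0 L1-HIT; vc=[8]
#8 0x23→b8/s0 VC-HIT; vc=[4]
#9 0x21→b8/s0 L1-HIT; vc=[4]
#10 0x22→b8/s0 L1-HIT; vc=[4]
#11 0x23→b8/s0 L1-HIT; vc=[4]
#12 0x21→b8/s0 L1-HIT; vc=[4]
#13 0x23→b8/s0 L1-HIT; vc=[4]
#14 0x20→b8/s0 L1-HIT; vc=[4]
#15 0x8→b2/s0 MISS; vc=[4,8]
#16 0x10→b4/s0 VC-HIT; vc=[2,8]
#17 0x9→b2/s0 VC-HIT; vc=[4,8]

OUTCOME = VC-HIT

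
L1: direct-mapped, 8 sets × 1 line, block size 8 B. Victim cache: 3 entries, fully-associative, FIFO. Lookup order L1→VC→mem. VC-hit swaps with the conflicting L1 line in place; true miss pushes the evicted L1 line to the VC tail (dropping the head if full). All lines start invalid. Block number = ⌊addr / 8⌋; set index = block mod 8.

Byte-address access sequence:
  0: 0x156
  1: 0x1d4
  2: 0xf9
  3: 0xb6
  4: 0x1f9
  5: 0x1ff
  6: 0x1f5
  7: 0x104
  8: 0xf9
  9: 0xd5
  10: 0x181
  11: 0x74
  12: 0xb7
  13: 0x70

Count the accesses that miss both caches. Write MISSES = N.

MISSES = 11

#0 0x156→b42/s2 MISS; vc=[]
#1 0x1d4→b58/s2 MISS; vc=[42]
#2 0xf9→b31/s7 MISS; vc=[42]
#3 0xb6→b22/s6 MISS; vc=[42]
#4 0x1f9→b63/s7 MISS; vc=[42,31]
#5 0x1ff→b63/s7 L1-HIT; vc=[42,31]
#6 0x1f5→b62/s6 MISS; vc=[42,31,22]
#7 0x104→b32/s0 MISS; vc=[42,31,22]
#8 0xf9→b31/s7 VC-HIT; vc=[42,63,22]
#9 0xd5→b26/s2 MISS; vc=[63,22,58]
#10 0x181→b48/s0 MISS; vc=[22,58,32]
#11 0x74→b14/s6 MISS; vc=[58,32,62]
#12 0xb7→b22/s6 MISS; vc=[32,62,14]
#13 0x70→b14/s6 VC-HIT; vc=[32,62,22]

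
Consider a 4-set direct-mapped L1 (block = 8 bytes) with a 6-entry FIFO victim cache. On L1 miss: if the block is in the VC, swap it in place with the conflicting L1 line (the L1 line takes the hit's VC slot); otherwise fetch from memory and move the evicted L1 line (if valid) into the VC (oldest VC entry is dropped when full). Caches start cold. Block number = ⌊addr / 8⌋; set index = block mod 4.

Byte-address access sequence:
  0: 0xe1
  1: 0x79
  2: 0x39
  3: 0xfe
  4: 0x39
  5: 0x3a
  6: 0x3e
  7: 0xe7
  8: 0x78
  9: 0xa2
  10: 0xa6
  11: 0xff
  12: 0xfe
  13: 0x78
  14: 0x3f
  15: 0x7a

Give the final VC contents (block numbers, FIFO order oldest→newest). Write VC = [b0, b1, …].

0: 0xe1 (blk 28, set 0) → MISS  vc=[]
1: 0x79 (blk 15, set 3) → MISS  vc=[]
2: 0x39 (blk 7, set 3) → MISS  vc=[15]
3: 0xfe (blk 31, set 3) → MISS  vc=[15, 7]
4: 0x39 (blk 7, set 3) → VC-HIT  vc=[15, 31]
5: 0x3a (blk 7, set 3) → L1-HIT  vc=[15, 31]
6: 0x3e (blk 7, set 3) → L1-HIT  vc=[15, 31]
7: 0xe7 (blk 28, set 0) → L1-HIT  vc=[15, 31]
8: 0x78 (blk 15, set 3) → VC-HIT  vc=[7, 31]
9: 0xa2 (blk 20, set 0) → MISS  vc=[7, 31, 28]
10: 0xa6 (blk 20, set 0) → L1-HIT  vc=[7, 31, 28]
11: 0xff (blk 31, set 3) → VC-HIT  vc=[7, 15, 28]
12: 0xfe (blk 31, set 3) → L1-HIT  vc=[7, 15, 28]
13: 0x78 (blk 15, set 3) → VC-HIT  vc=[7, 31, 28]
14: 0x3f (blk 7, set 3) → VC-HIT  vc=[15, 31, 28]
15: 0x7a (blk 15, set 3) → VC-HIT  vc=[7, 31, 28]

VC = [7, 31, 28]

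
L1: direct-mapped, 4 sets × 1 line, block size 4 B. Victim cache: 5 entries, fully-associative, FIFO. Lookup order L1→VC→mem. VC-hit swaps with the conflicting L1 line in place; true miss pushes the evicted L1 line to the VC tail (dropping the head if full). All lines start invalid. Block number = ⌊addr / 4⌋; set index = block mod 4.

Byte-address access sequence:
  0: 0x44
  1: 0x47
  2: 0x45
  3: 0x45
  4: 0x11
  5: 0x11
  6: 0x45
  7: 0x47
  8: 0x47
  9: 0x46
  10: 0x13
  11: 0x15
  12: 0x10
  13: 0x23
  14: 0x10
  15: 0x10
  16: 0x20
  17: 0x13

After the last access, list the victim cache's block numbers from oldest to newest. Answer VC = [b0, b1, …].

VC = [17, 8]

  [0] addr=0x44 blk=17 s=1: MISS | VC []
  [1] addr=0x47 blk=17 s=1: L1-HIT | VC []
  [2] addr=0x45 blk=17 s=1: L1-HIT | VC []
  [3] addr=0x45 blk=17 s=1: L1-HIT | VC []
  [4] addr=0x11 blk=4 s=0: MISS | VC []
  [5] addr=0x11 blk=4 s=0: L1-HIT | VC []
  [6] addr=0x45 blk=17 s=1: L1-HIT | VC []
  [7] addr=0x47 blk=17 s=1: L1-HIT | VC []
  [8] addr=0x47 blk=17 s=1: L1-HIT | VC []
  [9] addr=0x46 blk=17 s=1: L1-HIT | VC []
  [10] addr=0x13 blk=4 s=0: L1-HIT | VC []
  [11] addr=0x15 blk=5 s=1: MISS | VC [17]
  [12] addr=0x10 blk=4 s=0: L1-HIT | VC [17]
  [13] addr=0x23 blk=8 s=0: MISS | VC [17, 4]
  [14] addr=0x10 blk=4 s=0: VC-HIT | VC [17, 8]
  [15] addr=0x10 blk=4 s=0: L1-HIT | VC [17, 8]
  [16] addr=0x20 blk=8 s=0: VC-HIT | VC [17, 4]
  [17] addr=0x13 blk=4 s=0: VC-HIT | VC [17, 8]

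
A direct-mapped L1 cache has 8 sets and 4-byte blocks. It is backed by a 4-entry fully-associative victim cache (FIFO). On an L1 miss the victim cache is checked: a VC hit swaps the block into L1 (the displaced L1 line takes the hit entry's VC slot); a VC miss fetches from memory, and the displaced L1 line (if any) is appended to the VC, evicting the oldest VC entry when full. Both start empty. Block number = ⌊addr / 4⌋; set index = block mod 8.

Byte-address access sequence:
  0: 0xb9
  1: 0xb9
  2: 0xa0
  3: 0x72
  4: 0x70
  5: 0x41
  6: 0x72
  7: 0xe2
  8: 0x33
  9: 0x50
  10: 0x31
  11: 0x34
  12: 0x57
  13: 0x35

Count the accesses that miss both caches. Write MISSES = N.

0: 0xb9 (blk 46, set 6) → MISS  vc=[]
1: 0xb9 (blk 46, set 6) → L1-HIT  vc=[]
2: 0xa0 (blk 40, set 0) → MISS  vc=[]
3: 0x72 (blk 28, set 4) → MISS  vc=[]
4: 0x70 (blk 28, set 4) → L1-HIT  vc=[]
5: 0x41 (blk 16, set 0) → MISS  vc=[40]
6: 0x72 (blk 28, set 4) → L1-HIT  vc=[40]
7: 0xe2 (blk 56, set 0) → MISS  vc=[40, 16]
8: 0x33 (blk 12, set 4) → MISS  vc=[40, 16, 28]
9: 0x50 (blk 20, set 4) → MISS  vc=[40, 16, 28, 12]
10: 0x31 (blk 12, set 4) → VC-HIT  vc=[40, 16, 28, 20]
11: 0x34 (blk 13, set 5) → MISS  vc=[40, 16, 28, 20]
12: 0x57 (blk 21, set 5) → MISS  vc=[16, 28, 20, 13]
13: 0x35 (blk 13, set 5) → VC-HIT  vc=[16, 28, 20, 21]

MISSES = 9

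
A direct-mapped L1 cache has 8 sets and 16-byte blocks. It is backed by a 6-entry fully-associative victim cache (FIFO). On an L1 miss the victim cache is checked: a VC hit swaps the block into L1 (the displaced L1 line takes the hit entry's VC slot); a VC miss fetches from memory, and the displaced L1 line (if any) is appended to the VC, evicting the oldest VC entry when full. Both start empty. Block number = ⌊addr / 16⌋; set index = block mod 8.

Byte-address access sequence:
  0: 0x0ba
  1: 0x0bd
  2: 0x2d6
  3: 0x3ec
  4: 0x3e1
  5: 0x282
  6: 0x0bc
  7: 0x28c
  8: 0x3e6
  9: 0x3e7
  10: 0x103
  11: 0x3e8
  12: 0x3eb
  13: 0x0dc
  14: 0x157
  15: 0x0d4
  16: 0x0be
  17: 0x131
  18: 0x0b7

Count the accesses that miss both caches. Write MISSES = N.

#0 0xba→b11/s3 MISS; vc=[]
#1 0xbd→b11/s3 L1-HIT; vc=[]
#2 0x2d6→b45/s5 MISS; vc=[]
#3 0x3ec→b62/s6 MISS; vc=[]
#4 0x3e1→b62/s6 L1-HIT; vc=[]
#5 0x282→b40/s0 MISS; vc=[]
#6 0xbc→b11/s3 L1-HIT; vc=[]
#7 0x28c→b40/s0 L1-HIT; vc=[]
#8 0x3e6→b62/s6 L1-HIT; vc=[]
#9 0x3e7→b62/s6 L1-HIT; vc=[]
#10 0x103→b16/s0 MISS; vc=[40]
#11 0x3e8→b62/s6 L1-HIT; vc=[40]
#12 0x3eb→b62/s6 L1-HIT; vc=[40]
#13 0xdc→b13/s5 MISS; vc=[40,45]
#14 0x157→b21/s5 MISS; vc=[40,45,13]
#15 0xd4→b13/s5 VC-HIT; vc=[40,45,21]
#16 0xbe→b11/s3 L1-HIT; vc=[40,45,21]
#17 0x131→b19/s3 MISS; vc=[40,45,21,11]
#18 0xb7→b11/s3 VC-HIT; vc=[40,45,21,19]

MISSES = 8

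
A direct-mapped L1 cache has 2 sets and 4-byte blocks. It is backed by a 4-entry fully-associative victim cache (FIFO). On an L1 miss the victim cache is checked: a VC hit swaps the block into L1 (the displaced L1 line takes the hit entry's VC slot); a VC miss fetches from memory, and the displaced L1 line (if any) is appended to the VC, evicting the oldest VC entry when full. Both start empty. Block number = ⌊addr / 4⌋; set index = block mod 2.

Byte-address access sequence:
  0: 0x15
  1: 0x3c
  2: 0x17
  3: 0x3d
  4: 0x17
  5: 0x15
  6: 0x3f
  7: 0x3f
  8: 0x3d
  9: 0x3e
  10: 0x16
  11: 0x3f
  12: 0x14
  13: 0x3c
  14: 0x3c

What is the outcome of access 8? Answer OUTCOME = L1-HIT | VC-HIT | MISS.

OUTCOME = L1-HIT

  [0] addr=0x15 blk=5 s=1: MISS | VC []
  [1] addr=0x3c blk=15 s=1: MISS | VC [5]
  [2] addr=0x17 blk=5 s=1: VC-HIT | VC [15]
  [3] addr=0x3d blk=15 s=1: VC-HIT | VC [5]
  [4] addr=0x17 blk=5 s=1: VC-HIT | VC [15]
  [5] addr=0x15 blk=5 s=1: L1-HIT | VC [15]
  [6] addr=0x3f blk=15 s=1: VC-HIT | VC [5]
  [7] addr=0x3f blk=15 s=1: L1-HIT | VC [5]
  [8] addr=0x3d blk=15 s=1: L1-HIT | VC [5]
  [9] addr=0x3e blk=15 s=1: L1-HIT | VC [5]
  [10] addr=0x16 blk=5 s=1: VC-HIT | VC [15]
  [11] addr=0x3f blk=15 s=1: VC-HIT | VC [5]
  [12] addr=0x14 blk=5 s=1: VC-HIT | VC [15]
  [13] addr=0x3c blk=15 s=1: VC-HIT | VC [5]
  [14] addr=0x3c blk=15 s=1: L1-HIT | VC [5]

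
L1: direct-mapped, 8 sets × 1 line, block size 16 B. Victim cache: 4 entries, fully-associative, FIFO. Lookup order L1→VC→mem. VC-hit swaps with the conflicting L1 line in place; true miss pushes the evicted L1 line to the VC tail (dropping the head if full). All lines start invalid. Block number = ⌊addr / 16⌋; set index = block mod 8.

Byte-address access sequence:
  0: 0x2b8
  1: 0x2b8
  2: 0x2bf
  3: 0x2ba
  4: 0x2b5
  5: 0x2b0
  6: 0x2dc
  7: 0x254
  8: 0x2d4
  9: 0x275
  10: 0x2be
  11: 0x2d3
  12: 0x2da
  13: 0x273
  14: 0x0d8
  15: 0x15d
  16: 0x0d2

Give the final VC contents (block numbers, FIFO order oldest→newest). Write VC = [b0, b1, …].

  [0] addr=0x2b8 blk=43 s=3: MISS | VC []
  [1] addr=0x2b8 blk=43 s=3: L1-HIT | VC []
  [2] addr=0x2bf blk=43 s=3: L1-HIT | VC []
  [3] addr=0x2ba blk=43 s=3: L1-HIT | VC []
  [4] addr=0x2b5 blk=43 s=3: L1-HIT | VC []
  [5] addr=0x2b0 blk=43 s=3: L1-HIT | VC []
  [6] addr=0x2dc blk=45 s=5: MISS | VC []
  [7] addr=0x254 blk=37 s=5: MISS | VC [45]
  [8] addr=0x2d4 blk=45 s=5: VC-HIT | VC [37]
  [9] addr=0x275 blk=39 s=7: MISS | VC [37]
  [10] addr=0x2be blk=43 s=3: L1-HIT | VC [37]
  [11] addr=0x2d3 blk=45 s=5: L1-HIT | VC [37]
  [12] addr=0x2da blk=45 s=5: L1-HIT | VC [37]
  [13] addr=0x273 blk=39 s=7: L1-HIT | VC [37]
  [14] addr=0xd8 blk=13 s=5: MISS | VC [37, 45]
  [15] addr=0x15d blk=21 s=5: MISS | VC [37, 45, 13]
  [16] addr=0xd2 blk=13 s=5: VC-HIT | VC [37, 45, 21]

VC = [37, 45, 21]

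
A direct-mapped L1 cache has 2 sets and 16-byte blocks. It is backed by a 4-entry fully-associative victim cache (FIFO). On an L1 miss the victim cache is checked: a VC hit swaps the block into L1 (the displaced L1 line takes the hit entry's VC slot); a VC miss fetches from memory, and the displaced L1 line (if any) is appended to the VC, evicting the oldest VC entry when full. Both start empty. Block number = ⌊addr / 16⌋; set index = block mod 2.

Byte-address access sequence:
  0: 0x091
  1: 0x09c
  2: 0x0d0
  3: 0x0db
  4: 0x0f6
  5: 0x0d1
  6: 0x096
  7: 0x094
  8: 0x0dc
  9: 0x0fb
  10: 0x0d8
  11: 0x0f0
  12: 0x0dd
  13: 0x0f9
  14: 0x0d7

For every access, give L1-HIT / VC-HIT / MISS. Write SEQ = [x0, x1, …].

SEQ = [MISS, L1-HIT, MISS, L1-HIT, MISS, VC-HIT, VC-HIT, L1-HIT, VC-HIT, VC-HIT, VC-HIT, VC-HIT, VC-HIT, VC-HIT, VC-HIT]

  [0] addr=0x91 blk=9 s=1: MISS | VC []
  [1] addr=0x9c blk=9 s=1: L1-HIT | VC []
  [2] addr=0xd0 blk=13 s=1: MISS | VC [9]
  [3] addr=0xdb blk=13 s=1: L1-HIT | VC [9]
  [4] addr=0xf6 blk=15 s=1: MISS | VC [9, 13]
  [5] addr=0xd1 blk=13 s=1: VC-HIT | VC [9, 15]
  [6] addr=0x96 blk=9 s=1: VC-HIT | VC [13, 15]
  [7] addr=0x94 blk=9 s=1: L1-HIT | VC [13, 15]
  [8] addr=0xdc blk=13 s=1: VC-HIT | VC [9, 15]
  [9] addr=0xfb blk=15 s=1: VC-HIT | VC [9, 13]
  [10] addr=0xd8 blk=13 s=1: VC-HIT | VC [9, 15]
  [11] addr=0xf0 blk=15 s=1: VC-HIT | VC [9, 13]
  [12] addr=0xdd blk=13 s=1: VC-HIT | VC [9, 15]
  [13] addr=0xf9 blk=15 s=1: VC-HIT | VC [9, 13]
  [14] addr=0xd7 blk=13 s=1: VC-HIT | VC [9, 15]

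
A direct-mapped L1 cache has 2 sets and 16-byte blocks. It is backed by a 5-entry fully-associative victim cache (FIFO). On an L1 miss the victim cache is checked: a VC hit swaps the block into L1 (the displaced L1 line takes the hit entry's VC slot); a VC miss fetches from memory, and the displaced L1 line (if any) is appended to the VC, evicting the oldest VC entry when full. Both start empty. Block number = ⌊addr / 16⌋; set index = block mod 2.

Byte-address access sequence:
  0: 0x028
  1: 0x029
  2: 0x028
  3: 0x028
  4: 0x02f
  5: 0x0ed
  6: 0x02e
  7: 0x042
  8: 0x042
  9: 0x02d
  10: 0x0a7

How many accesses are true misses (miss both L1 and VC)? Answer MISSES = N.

MISSES = 4

  [0] addr=0x28 blk=2 s=0: MISS | VC []
  [1] addr=0x29 blk=2 s=0: L1-HIT | VC []
  [2] addr=0x28 blk=2 s=0: L1-HIT | VC []
  [3] addr=0x28 blk=2 s=0: L1-HIT | VC []
  [4] addr=0x2f blk=2 s=0: L1-HIT | VC []
  [5] addr=0xed blk=14 s=0: MISS | VC [2]
  [6] addr=0x2e blk=2 s=0: VC-HIT | VC [14]
  [7] addr=0x42 blk=4 s=0: MISS | VC [14, 2]
  [8] addr=0x42 blk=4 s=0: L1-HIT | VC [14, 2]
  [9] addr=0x2d blk=2 s=0: VC-HIT | VC [14, 4]
  [10] addr=0xa7 blk=10 s=0: MISS | VC [14, 4, 2]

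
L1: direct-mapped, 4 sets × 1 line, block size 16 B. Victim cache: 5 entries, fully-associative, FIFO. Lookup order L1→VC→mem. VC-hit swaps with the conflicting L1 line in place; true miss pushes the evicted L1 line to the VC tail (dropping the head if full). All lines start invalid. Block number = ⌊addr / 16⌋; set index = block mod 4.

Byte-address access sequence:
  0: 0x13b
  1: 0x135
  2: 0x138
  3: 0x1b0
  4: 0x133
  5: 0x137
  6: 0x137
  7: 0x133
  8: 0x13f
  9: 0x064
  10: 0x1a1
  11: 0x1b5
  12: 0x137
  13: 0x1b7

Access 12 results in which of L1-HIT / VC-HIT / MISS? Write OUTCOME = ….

OUTCOME = VC-HIT

0: 0x13b (blk 19, set 3) → MISS  vc=[]
1: 0x135 (blk 19, set 3) → L1-HIT  vc=[]
2: 0x138 (blk 19, set 3) → L1-HIT  vc=[]
3: 0x1b0 (blk 27, set 3) → MISS  vc=[19]
4: 0x133 (blk 19, set 3) → VC-HIT  vc=[27]
5: 0x137 (blk 19, set 3) → L1-HIT  vc=[27]
6: 0x137 (blk 19, set 3) → L1-HIT  vc=[27]
7: 0x133 (blk 19, set 3) → L1-HIT  vc=[27]
8: 0x13f (blk 19, set 3) → L1-HIT  vc=[27]
9: 0x64 (blk 6, set 2) → MISS  vc=[27]
10: 0x1a1 (blk 26, set 2) → MISS  vc=[27, 6]
11: 0x1b5 (blk 27, set 3) → VC-HIT  vc=[19, 6]
12: 0x137 (blk 19, set 3) → VC-HIT  vc=[27, 6]
13: 0x1b7 (blk 27, set 3) → VC-HIT  vc=[19, 6]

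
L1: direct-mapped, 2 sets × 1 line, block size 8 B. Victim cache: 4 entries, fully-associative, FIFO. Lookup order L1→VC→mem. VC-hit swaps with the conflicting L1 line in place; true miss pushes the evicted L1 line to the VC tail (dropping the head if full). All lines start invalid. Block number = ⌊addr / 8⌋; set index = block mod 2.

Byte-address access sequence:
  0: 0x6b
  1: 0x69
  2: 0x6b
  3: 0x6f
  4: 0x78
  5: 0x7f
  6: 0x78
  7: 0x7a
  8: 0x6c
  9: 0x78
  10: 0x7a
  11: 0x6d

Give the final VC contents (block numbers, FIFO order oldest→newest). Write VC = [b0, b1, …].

VC = [15]

#0 0x6b→b13/s1 MISS; vc=[]
#1 0x69→b13/s1 L1-HIT; vc=[]
#2 0x6b→b13/s1 L1-HIT; vc=[]
#3 0x6f→b13/s1 L1-HIT; vc=[]
#4 0x78→b15/s1 MISS; vc=[13]
#5 0x7f→b15/s1 L1-HIT; vc=[13]
#6 0x78→b15/s1 L1-HIT; vc=[13]
#7 0x7a→b15/s1 L1-HIT; vc=[13]
#8 0x6c→b13/s1 VC-HIT; vc=[15]
#9 0x78→b15/s1 VC-HIT; vc=[13]
#10 0x7a→b15/s1 L1-HIT; vc=[13]
#11 0x6d→b13/s1 VC-HIT; vc=[15]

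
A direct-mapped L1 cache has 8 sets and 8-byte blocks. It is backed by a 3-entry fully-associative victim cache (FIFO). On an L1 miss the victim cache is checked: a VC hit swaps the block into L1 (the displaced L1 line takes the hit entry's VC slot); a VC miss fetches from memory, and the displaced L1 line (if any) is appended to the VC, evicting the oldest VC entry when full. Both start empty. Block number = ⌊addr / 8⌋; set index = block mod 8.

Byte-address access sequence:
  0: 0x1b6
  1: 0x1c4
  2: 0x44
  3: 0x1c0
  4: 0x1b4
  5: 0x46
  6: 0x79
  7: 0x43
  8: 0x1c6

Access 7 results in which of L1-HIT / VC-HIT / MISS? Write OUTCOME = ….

0: 0x1b6 (blk 54, set 6) → MISS  vc=[]
1: 0x1c4 (blk 56, set 0) → MISS  vc=[]
2: 0x44 (blk 8, set 0) → MISS  vc=[56]
3: 0x1c0 (blk 56, set 0) → VC-HIT  vc=[8]
4: 0x1b4 (blk 54, set 6) → L1-HIT  vc=[8]
5: 0x46 (blk 8, set 0) → VC-HIT  vc=[56]
6: 0x79 (blk 15, set 7) → MISS  vc=[56]
7: 0x43 (blk 8, set 0) → L1-HIT  vc=[56]
8: 0x1c6 (blk 56, set 0) → VC-HIT  vc=[8]

OUTCOME = L1-HIT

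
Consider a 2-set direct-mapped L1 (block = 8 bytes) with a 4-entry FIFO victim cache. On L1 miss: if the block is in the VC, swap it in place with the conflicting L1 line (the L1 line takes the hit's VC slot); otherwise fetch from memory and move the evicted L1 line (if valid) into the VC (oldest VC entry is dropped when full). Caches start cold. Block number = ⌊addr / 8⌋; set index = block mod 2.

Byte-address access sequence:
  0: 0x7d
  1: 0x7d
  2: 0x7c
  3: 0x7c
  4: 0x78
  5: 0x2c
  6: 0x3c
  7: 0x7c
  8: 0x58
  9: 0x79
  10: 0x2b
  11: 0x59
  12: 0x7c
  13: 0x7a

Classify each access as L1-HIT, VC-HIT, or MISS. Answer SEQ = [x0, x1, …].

SEQ = [MISS, L1-HIT, L1-HIT, L1-HIT, L1-HIT, MISS, MISS, VC-HIT, MISS, VC-HIT, VC-HIT, VC-HIT, VC-HIT, L1-HIT]

0: 0x7d (blk 15, set 1) → MISS  vc=[]
1: 0x7d (blk 15, set 1) → L1-HIT  vc=[]
2: 0x7c (blk 15, set 1) → L1-HIT  vc=[]
3: 0x7c (blk 15, set 1) → L1-HIT  vc=[]
4: 0x78 (blk 15, set 1) → L1-HIT  vc=[]
5: 0x2c (blk 5, set 1) → MISS  vc=[15]
6: 0x3c (blk 7, set 1) → MISS  vc=[15, 5]
7: 0x7c (blk 15, set 1) → VC-HIT  vc=[7, 5]
8: 0x58 (blk 11, set 1) → MISS  vc=[7, 5, 15]
9: 0x79 (blk 15, set 1) → VC-HIT  vc=[7, 5, 11]
10: 0x2b (blk 5, set 1) → VC-HIT  vc=[7, 15, 11]
11: 0x59 (blk 11, set 1) → VC-HIT  vc=[7, 15, 5]
12: 0x7c (blk 15, set 1) → VC-HIT  vc=[7, 11, 5]
13: 0x7a (blk 15, set 1) → L1-HIT  vc=[7, 11, 5]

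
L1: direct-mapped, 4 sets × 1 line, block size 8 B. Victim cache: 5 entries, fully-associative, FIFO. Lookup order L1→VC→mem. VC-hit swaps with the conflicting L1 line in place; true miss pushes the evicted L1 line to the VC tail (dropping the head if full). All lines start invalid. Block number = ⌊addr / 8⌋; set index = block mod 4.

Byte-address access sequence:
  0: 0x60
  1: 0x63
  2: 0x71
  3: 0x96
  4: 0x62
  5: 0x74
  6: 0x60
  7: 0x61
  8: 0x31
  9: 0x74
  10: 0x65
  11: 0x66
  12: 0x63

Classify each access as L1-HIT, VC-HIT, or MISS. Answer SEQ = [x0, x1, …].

SEQ = [MISS, L1-HIT, MISS, MISS, L1-HIT, VC-HIT, L1-HIT, L1-HIT, MISS, VC-HIT, L1-HIT, L1-HIT, L1-HIT]

0: 0x60 (blk 12, set 0) → MISS  vc=[]
1: 0x63 (blk 12, set 0) → L1-HIT  vc=[]
2: 0x71 (blk 14, set 2) → MISS  vc=[]
3: 0x96 (blk 18, set 2) → MISS  vc=[14]
4: 0x62 (blk 12, set 0) → L1-HIT  vc=[14]
5: 0x74 (blk 14, set 2) → VC-HIT  vc=[18]
6: 0x60 (blk 12, set 0) → L1-HIT  vc=[18]
7: 0x61 (blk 12, set 0) → L1-HIT  vc=[18]
8: 0x31 (blk 6, set 2) → MISS  vc=[18, 14]
9: 0x74 (blk 14, set 2) → VC-HIT  vc=[18, 6]
10: 0x65 (blk 12, set 0) → L1-HIT  vc=[18, 6]
11: 0x66 (blk 12, set 0) → L1-HIT  vc=[18, 6]
12: 0x63 (blk 12, set 0) → L1-HIT  vc=[18, 6]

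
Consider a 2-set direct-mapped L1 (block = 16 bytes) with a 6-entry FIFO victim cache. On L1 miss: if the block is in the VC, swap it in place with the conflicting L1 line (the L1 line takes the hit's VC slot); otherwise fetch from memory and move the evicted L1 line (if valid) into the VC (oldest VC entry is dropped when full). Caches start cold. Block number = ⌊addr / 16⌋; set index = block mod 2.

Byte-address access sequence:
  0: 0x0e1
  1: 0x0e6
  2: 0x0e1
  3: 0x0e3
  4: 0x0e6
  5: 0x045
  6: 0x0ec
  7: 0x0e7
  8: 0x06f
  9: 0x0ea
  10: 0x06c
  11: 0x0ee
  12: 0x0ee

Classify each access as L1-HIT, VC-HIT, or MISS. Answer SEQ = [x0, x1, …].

SEQ = [MISS, L1-HIT, L1-HIT, L1-HIT, L1-HIT, MISS, VC-HIT, L1-HIT, MISS, VC-HIT, VC-HIT, VC-HIT, L1-HIT]

0: 0xe1 (blk 14, set 0) → MISS  vc=[]
1: 0xe6 (blk 14, set 0) → L1-HIT  vc=[]
2: 0xe1 (blk 14, set 0) → L1-HIT  vc=[]
3: 0xe3 (blk 14, set 0) → L1-HIT  vc=[]
4: 0xe6 (blk 14, set 0) → L1-HIT  vc=[]
5: 0x45 (blk 4, set 0) → MISS  vc=[14]
6: 0xec (blk 14, set 0) → VC-HIT  vc=[4]
7: 0xe7 (blk 14, set 0) → L1-HIT  vc=[4]
8: 0x6f (blk 6, set 0) → MISS  vc=[4, 14]
9: 0xea (blk 14, set 0) → VC-HIT  vc=[4, 6]
10: 0x6c (blk 6, set 0) → VC-HIT  vc=[4, 14]
11: 0xee (blk 14, set 0) → VC-HIT  vc=[4, 6]
12: 0xee (blk 14, set 0) → L1-HIT  vc=[4, 6]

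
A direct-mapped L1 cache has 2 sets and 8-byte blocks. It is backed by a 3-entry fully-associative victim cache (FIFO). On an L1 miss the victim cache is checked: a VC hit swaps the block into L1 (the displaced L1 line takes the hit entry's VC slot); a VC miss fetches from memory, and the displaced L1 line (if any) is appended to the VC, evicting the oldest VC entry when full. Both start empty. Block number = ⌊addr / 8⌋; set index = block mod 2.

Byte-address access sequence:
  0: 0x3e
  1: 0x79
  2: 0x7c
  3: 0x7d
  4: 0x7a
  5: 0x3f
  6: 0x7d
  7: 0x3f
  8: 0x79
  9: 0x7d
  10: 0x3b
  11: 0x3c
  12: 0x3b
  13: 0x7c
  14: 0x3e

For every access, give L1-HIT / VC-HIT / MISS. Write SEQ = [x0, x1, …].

0: 0x3e (blk 7, set 1) → MISS  vc=[]
1: 0x79 (blk 15, set 1) → MISS  vc=[7]
2: 0x7c (blk 15, set 1) → L1-HIT  vc=[7]
3: 0x7d (blk 15, set 1) → L1-HIT  vc=[7]
4: 0x7a (blk 15, set 1) → L1-HIT  vc=[7]
5: 0x3f (blk 7, set 1) → VC-HIT  vc=[15]
6: 0x7d (blk 15, set 1) → VC-HIT  vc=[7]
7: 0x3f (blk 7, set 1) → VC-HIT  vc=[15]
8: 0x79 (blk 15, set 1) → VC-HIT  vc=[7]
9: 0x7d (blk 15, set 1) → L1-HIT  vc=[7]
10: 0x3b (blk 7, set 1) → VC-HIT  vc=[15]
11: 0x3c (blk 7, set 1) → L1-HIT  vc=[15]
12: 0x3b (blk 7, set 1) → L1-HIT  vc=[15]
13: 0x7c (blk 15, set 1) → VC-HIT  vc=[7]
14: 0x3e (blk 7, set 1) → VC-HIT  vc=[15]

SEQ = [MISS, MISS, L1-HIT, L1-HIT, L1-HIT, VC-HIT, VC-HIT, VC-HIT, VC-HIT, L1-HIT, VC-HIT, L1-HIT, L1-HIT, VC-HIT, VC-HIT]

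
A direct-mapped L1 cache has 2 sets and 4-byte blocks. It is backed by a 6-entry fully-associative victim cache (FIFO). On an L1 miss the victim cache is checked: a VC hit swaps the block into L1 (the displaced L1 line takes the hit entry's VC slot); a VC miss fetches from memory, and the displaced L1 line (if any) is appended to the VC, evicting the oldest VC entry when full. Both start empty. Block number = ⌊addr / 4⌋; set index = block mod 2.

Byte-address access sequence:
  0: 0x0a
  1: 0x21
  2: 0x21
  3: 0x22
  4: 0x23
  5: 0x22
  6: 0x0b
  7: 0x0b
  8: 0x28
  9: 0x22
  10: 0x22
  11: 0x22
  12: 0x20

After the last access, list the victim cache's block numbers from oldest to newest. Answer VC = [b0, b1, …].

VC = [10, 2]

#0 0xa→b2/s0 MISS; vc=[]
#1 0x21→b8/s0 MISS; vc=[2]
#2 0x21→b8/s0 L1-HIT; vc=[2]
#3 0x22→b8/s0 L1-HIT; vc=[2]
#4 0x23→b8/s0 L1-HIT; vc=[2]
#5 0x22→b8/s0 L1-HIT; vc=[2]
#6 0xb→b2/s0 VC-HIT; vc=[8]
#7 0xb→b2/s0 L1-HIT; vc=[8]
#8 0x28→b10/s0 MISS; vc=[8,2]
#9 0x22→b8/s0 VC-HIT; vc=[10,2]
#10 0x22→b8/s0 L1-HIT; vc=[10,2]
#11 0x22→b8/s0 L1-HIT; vc=[10,2]
#12 0x20→b8/s0 L1-HIT; vc=[10,2]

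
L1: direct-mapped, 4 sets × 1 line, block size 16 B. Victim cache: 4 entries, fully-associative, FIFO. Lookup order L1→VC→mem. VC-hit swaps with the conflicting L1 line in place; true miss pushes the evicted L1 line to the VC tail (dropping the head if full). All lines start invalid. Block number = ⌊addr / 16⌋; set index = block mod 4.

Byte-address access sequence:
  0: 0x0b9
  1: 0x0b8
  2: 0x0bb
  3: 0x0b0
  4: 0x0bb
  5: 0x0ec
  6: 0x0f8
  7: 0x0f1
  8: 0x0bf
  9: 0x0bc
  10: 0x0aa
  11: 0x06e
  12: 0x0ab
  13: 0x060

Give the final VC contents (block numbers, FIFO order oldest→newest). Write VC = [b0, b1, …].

VC = [15, 14, 10]

#0 0xb9→b11/s3 MISS; vc=[]
#1 0xb8→b11/s3 L1-HIT; vc=[]
#2 0xbb→b11/s3 L1-HIT; vc=[]
#3 0xb0→b11/s3 L1-HIT; vc=[]
#4 0xbb→b11/s3 L1-HIT; vc=[]
#5 0xec→b14/s2 MISS; vc=[]
#6 0xf8→b15/s3 MISS; vc=[11]
#7 0xf1→b15/s3 L1-HIT; vc=[11]
#8 0xbf→b11/s3 VC-HIT; vc=[15]
#9 0xbc→b11/s3 L1-HIT; vc=[15]
#10 0xaa→b10/s2 MISS; vc=[15,14]
#11 0x6e→b6/s2 MISS; vc=[15,14,10]
#12 0xab→b10/s2 VC-HIT; vc=[15,14,6]
#13 0x60→b6/s2 VC-HIT; vc=[15,14,10]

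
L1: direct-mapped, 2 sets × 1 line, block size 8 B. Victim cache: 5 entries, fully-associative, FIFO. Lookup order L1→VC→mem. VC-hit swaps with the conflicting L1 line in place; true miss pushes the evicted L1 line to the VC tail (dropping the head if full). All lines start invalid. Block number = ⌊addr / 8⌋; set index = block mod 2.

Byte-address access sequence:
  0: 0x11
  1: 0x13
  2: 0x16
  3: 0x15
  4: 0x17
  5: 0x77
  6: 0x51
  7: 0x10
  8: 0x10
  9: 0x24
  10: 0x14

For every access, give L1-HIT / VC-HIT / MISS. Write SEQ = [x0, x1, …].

SEQ = [MISS, L1-HIT, L1-HIT, L1-HIT, L1-HIT, MISS, MISS, VC-HIT, L1-HIT, MISS, VC-HIT]

0: 0x11 (blk 2, set 0) → MISS  vc=[]
1: 0x13 (blk 2, set 0) → L1-HIT  vc=[]
2: 0x16 (blk 2, set 0) → L1-HIT  vc=[]
3: 0x15 (blk 2, set 0) → L1-HIT  vc=[]
4: 0x17 (blk 2, set 0) → L1-HIT  vc=[]
5: 0x77 (blk 14, set 0) → MISS  vc=[2]
6: 0x51 (blk 10, set 0) → MISS  vc=[2, 14]
7: 0x10 (blk 2, set 0) → VC-HIT  vc=[10, 14]
8: 0x10 (blk 2, set 0) → L1-HIT  vc=[10, 14]
9: 0x24 (blk 4, set 0) → MISS  vc=[10, 14, 2]
10: 0x14 (blk 2, set 0) → VC-HIT  vc=[10, 14, 4]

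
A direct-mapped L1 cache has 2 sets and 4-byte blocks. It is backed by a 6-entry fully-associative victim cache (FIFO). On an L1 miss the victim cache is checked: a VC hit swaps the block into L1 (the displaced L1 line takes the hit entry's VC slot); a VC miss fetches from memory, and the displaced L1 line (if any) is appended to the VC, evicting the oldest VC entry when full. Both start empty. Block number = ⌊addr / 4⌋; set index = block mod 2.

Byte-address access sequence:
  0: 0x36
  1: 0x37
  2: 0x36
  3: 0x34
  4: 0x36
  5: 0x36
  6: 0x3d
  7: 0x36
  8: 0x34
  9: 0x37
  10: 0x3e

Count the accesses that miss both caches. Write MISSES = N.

MISSES = 2

#0 0x36→b13/s1 MISS; vc=[]
#1 0x37→b13/s1 L1-HIT; vc=[]
#2 0x36→b13/s1 L1-HIT; vc=[]
#3 0x34→b13/s1 L1-HIT; vc=[]
#4 0x36→b13/s1 L1-HIT; vc=[]
#5 0x36→b13/s1 L1-HIT; vc=[]
#6 0x3d→b15/s1 MISS; vc=[13]
#7 0x36→b13/s1 VC-HIT; vc=[15]
#8 0x34→b13/s1 L1-HIT; vc=[15]
#9 0x37→b13/s1 L1-HIT; vc=[15]
#10 0x3e→b15/s1 VC-HIT; vc=[13]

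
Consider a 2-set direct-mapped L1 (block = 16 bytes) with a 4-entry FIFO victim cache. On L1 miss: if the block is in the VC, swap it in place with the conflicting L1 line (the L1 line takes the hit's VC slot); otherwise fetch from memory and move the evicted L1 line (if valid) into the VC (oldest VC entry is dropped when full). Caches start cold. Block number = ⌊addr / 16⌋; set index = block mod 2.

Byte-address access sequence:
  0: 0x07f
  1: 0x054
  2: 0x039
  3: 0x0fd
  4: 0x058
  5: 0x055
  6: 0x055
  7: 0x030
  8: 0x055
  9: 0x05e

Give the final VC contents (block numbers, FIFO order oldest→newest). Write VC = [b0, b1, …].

VC = [7, 15, 3]

#0 0x7f→b7/s1 MISS; vc=[]
#1 0x54→b5/s1 MISS; vc=[7]
#2 0x39→b3/s1 MISS; vc=[7,5]
#3 0xfd→b15/s1 MISS; vc=[7,5,3]
#4 0x58→b5/s1 VC-HIT; vc=[7,15,3]
#5 0x55→b5/s1 L1-HIT; vc=[7,15,3]
#6 0x55→b5/s1 L1-HIT; vc=[7,15,3]
#7 0x30→b3/s1 VC-HIT; vc=[7,15,5]
#8 0x55→b5/s1 VC-HIT; vc=[7,15,3]
#9 0x5e→b5/s1 L1-HIT; vc=[7,15,3]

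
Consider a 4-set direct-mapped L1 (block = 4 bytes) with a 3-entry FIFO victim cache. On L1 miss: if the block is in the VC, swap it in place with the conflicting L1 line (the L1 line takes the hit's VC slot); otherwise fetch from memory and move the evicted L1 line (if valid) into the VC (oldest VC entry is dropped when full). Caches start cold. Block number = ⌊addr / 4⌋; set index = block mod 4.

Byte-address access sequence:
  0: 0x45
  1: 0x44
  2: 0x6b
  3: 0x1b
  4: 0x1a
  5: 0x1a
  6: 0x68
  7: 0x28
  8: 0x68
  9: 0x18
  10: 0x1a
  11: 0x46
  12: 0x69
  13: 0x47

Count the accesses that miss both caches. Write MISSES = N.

  [0] addr=0x45 blk=17 s=1: MISS | VC []
  [1] addr=0x44 blk=17 s=1: L1-HIT | VC []
  [2] addr=0x6b blk=26 s=2: MISS | VC []
  [3] addr=0x1b blk=6 s=2: MISS | VC [26]
  [4] addr=0x1a blk=6 s=2: L1-HIT | VC [26]
  [5] addr=0x1a blk=6 s=2: L1-HIT | VC [26]
  [6] addr=0x68 blk=26 s=2: VC-HIT | VC [6]
  [7] addr=0x28 blk=10 s=2: MISS | VC [6, 26]
  [8] addr=0x68 blk=26 s=2: VC-HIT | VC [6, 10]
  [9] addr=0x18 blk=6 s=2: VC-HIT | VC [26, 10]
  [10] addr=0x1a blk=6 s=2: L1-HIT | VC [26, 10]
  [11] addr=0x46 blk=17 s=1: L1-HIT | VC [26, 10]
  [12] addr=0x69 blk=26 s=2: VC-HIT | VC [6, 10]
  [13] addr=0x47 blk=17 s=1: L1-HIT | VC [6, 10]

MISSES = 4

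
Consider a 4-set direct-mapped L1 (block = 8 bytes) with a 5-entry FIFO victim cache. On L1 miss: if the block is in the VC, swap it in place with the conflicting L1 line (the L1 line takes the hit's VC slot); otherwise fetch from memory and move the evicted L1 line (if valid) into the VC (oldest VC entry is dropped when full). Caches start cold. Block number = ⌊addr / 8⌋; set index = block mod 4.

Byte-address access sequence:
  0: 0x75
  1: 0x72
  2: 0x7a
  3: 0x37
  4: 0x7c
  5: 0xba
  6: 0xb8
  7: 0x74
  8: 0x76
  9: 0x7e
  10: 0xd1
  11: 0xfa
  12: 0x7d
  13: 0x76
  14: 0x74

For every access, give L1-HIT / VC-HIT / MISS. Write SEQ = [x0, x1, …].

  [0] addr=0x75 blk=14 s=2: MISS | VC []
  [1] addr=0x72 blk=14 s=2: L1-HIT | VC []
  [2] addr=0x7a blk=15 s=3: MISS | VC []
  [3] addr=0x37 blk=6 s=2: MISS | VC [14]
  [4] addr=0x7c blk=15 s=3: L1-HIT | VC [14]
  [5] addr=0xba blk=23 s=3: MISS | VC [14, 15]
  [6] addr=0xb8 blk=23 s=3: L1-HIT | VC [14, 15]
  [7] addr=0x74 blk=14 s=2: VC-HIT | VC [6, 15]
  [8] addr=0x76 blk=14 s=2: L1-HIT | VC [6, 15]
  [9] addr=0x7e blk=15 s=3: VC-HIT | VC [6, 23]
  [10] addr=0xd1 blk=26 s=2: MISS | VC [6, 23, 14]
  [11] addr=0xfa blk=31 s=3: MISS | VC [6, 23, 14, 15]
  [12] addr=0x7d blk=15 s=3: VC-HIT | VC [6, 23, 14, 31]
  [13] addr=0x76 blk=14 s=2: VC-HIT | VC [6, 23, 26, 31]
  [14] addr=0x74 blk=14 s=2: L1-HIT | VC [6, 23, 26, 31]

SEQ = [MISS, L1-HIT, MISS, MISS, L1-HIT, MISS, L1-HIT, VC-HIT, L1-HIT, VC-HIT, MISS, MISS, VC-HIT, VC-HIT, L1-HIT]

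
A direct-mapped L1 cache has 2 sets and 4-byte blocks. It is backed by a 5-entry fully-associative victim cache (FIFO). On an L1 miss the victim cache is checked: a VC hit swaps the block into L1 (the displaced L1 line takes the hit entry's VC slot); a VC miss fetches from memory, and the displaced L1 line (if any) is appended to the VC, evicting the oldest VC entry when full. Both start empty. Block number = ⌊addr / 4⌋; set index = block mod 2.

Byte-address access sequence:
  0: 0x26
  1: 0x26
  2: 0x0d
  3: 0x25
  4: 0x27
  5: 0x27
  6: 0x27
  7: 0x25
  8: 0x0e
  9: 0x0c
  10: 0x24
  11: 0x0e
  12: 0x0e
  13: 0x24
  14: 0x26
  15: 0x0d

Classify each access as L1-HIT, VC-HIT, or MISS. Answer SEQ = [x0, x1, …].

0: 0x26 (blk 9, set 1) → MISS  vc=[]
1: 0x26 (blk 9, set 1) → L1-HIT  vc=[]
2: 0xd (blk 3, set 1) → MISS  vc=[9]
3: 0x25 (blk 9, set 1) → VC-HIT  vc=[3]
4: 0x27 (blk 9, set 1) → L1-HIT  vc=[3]
5: 0x27 (blk 9, set 1) → L1-HIT  vc=[3]
6: 0x27 (blk 9, set 1) → L1-HIT  vc=[3]
7: 0x25 (blk 9, set 1) → L1-HIT  vc=[3]
8: 0xe (blk 3, set 1) → VC-HIT  vc=[9]
9: 0xc (blk 3, set 1) → L1-HIT  vc=[9]
10: 0x24 (blk 9, set 1) → VC-HIT  vc=[3]
11: 0xe (blk 3, set 1) → VC-HIT  vc=[9]
12: 0xe (blk 3, set 1) → L1-HIT  vc=[9]
13: 0x24 (blk 9, set 1) → VC-HIT  vc=[3]
14: 0x26 (blk 9, set 1) → L1-HIT  vc=[3]
15: 0xd (blk 3, set 1) → VC-HIT  vc=[9]

SEQ = [MISS, L1-HIT, MISS, VC-HIT, L1-HIT, L1-HIT, L1-HIT, L1-HIT, VC-HIT, L1-HIT, VC-HIT, VC-HIT, L1-HIT, VC-HIT, L1-HIT, VC-HIT]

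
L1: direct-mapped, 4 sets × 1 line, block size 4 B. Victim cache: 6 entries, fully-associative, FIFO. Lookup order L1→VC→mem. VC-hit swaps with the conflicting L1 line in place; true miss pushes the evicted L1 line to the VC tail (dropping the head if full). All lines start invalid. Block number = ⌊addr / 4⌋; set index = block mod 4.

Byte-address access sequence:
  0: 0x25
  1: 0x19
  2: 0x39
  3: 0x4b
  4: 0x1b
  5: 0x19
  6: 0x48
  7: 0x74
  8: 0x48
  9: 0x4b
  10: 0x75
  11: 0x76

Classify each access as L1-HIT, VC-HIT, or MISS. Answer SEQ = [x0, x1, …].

SEQ = [MISS, MISS, MISS, MISS, VC-HIT, L1-HIT, VC-HIT, MISS, L1-HIT, L1-HIT, L1-HIT, L1-HIT]

0: 0x25 (blk 9, set 1) → MISS  vc=[]
1: 0x19 (blk 6, set 2) → MISS  vc=[]
2: 0x39 (blk 14, set 2) → MISS  vc=[6]
3: 0x4b (blk 18, set 2) → MISS  vc=[6, 14]
4: 0x1b (blk 6, set 2) → VC-HIT  vc=[18, 14]
5: 0x19 (blk 6, set 2) → L1-HIT  vc=[18, 14]
6: 0x48 (blk 18, set 2) → VC-HIT  vc=[6, 14]
7: 0x74 (blk 29, set 1) → MISS  vc=[6, 14, 9]
8: 0x48 (blk 18, set 2) → L1-HIT  vc=[6, 14, 9]
9: 0x4b (blk 18, set 2) → L1-HIT  vc=[6, 14, 9]
10: 0x75 (blk 29, set 1) → L1-HIT  vc=[6, 14, 9]
11: 0x76 (blk 29, set 1) → L1-HIT  vc=[6, 14, 9]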